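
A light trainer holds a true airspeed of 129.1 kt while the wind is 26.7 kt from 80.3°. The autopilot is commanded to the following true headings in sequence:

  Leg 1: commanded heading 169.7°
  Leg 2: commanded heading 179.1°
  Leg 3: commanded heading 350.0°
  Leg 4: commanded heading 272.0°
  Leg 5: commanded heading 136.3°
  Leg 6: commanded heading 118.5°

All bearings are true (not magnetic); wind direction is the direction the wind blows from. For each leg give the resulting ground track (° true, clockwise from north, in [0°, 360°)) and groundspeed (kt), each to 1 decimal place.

Leg 1: track=181.4°, groundspeed=131.6 kt
Leg 2: track=190.3°, groundspeed=135.8 kt
Leg 3: track=338.3°, groundspeed=132.0 kt
Leg 4: track=270.0°, groundspeed=155.3 kt
Leg 5: track=147.3°, groundspeed=116.3 kt
Leg 6: track=127.2°, groundspeed=109.4 kt

Leg 1: heading 169.7°; drift +11.7° → track 181.4°, groundspeed 131.6 kt
Leg 2: heading 179.1°; drift +11.2° → track 190.3°, groundspeed 135.8 kt
Leg 3: heading 350.0°; drift -11.7° → track 338.3°, groundspeed 132.0 kt
Leg 4: heading 272.0°; drift -2.0° → track 270.0°, groundspeed 155.3 kt
Leg 5: heading 136.3°; drift +11.0° → track 147.3°, groundspeed 116.3 kt
Leg 6: heading 118.5°; drift +8.7° → track 127.2°, groundspeed 109.4 kt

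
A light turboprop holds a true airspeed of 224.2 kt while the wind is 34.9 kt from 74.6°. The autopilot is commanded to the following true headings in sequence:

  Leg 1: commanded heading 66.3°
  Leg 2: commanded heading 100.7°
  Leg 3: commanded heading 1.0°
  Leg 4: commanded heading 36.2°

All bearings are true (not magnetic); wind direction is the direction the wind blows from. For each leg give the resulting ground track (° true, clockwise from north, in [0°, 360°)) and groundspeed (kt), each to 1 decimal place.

Leg 1: heading 66.3°; drift -1.5° → track 64.8°, groundspeed 189.7 kt
Leg 2: heading 100.7°; drift +4.6° → track 105.3°, groundspeed 193.5 kt
Leg 3: heading 1.0°; drift -8.9° → track 352.1°, groundspeed 216.9 kt
Leg 4: heading 36.2°; drift -6.3° → track 29.9°, groundspeed 198.0 kt

Leg 1: track=64.8°, groundspeed=189.7 kt
Leg 2: track=105.3°, groundspeed=193.5 kt
Leg 3: track=352.1°, groundspeed=216.9 kt
Leg 4: track=29.9°, groundspeed=198.0 kt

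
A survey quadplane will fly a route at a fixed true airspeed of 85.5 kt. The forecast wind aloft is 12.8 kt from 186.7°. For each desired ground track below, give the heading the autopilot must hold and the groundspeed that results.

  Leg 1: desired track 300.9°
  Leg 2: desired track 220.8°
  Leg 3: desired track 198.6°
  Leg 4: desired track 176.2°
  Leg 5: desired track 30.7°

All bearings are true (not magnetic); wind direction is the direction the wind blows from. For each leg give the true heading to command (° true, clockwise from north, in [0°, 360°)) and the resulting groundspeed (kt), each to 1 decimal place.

Leg 1: heading=293.1°, groundspeed=89.9 kt
Leg 2: heading=216.0°, groundspeed=74.6 kt
Leg 3: heading=196.8°, groundspeed=72.9 kt
Leg 4: heading=177.8°, groundspeed=72.9 kt
Leg 5: heading=34.2°, groundspeed=97.0 kt

Leg 1: desired track 300.9°; wind correction -7.8° → command heading 293.1°, groundspeed 89.9 kt
Leg 2: desired track 220.8°; wind correction -4.8° → command heading 216.0°, groundspeed 74.6 kt
Leg 3: desired track 198.6°; wind correction -1.8° → command heading 196.8°, groundspeed 72.9 kt
Leg 4: desired track 176.2°; wind correction +1.6° → command heading 177.8°, groundspeed 72.9 kt
Leg 5: desired track 30.7°; wind correction +3.5° → command heading 34.2°, groundspeed 97.0 kt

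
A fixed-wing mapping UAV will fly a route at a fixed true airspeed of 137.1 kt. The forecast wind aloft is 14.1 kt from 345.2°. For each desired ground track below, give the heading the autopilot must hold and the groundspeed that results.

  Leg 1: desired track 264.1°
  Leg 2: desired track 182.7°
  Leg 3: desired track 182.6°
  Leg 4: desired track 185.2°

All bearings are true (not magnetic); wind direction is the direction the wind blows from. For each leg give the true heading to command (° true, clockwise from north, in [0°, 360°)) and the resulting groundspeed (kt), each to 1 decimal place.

Leg 1: desired track 264.1°; wind correction +5.8° → command heading 269.9°, groundspeed 134.2 kt
Leg 2: desired track 182.7°; wind correction +1.8° → command heading 184.5°, groundspeed 150.5 kt
Leg 3: desired track 182.6°; wind correction +1.8° → command heading 184.4°, groundspeed 150.5 kt
Leg 4: desired track 185.2°; wind correction +2.0° → command heading 187.2°, groundspeed 150.3 kt

Leg 1: heading=269.9°, groundspeed=134.2 kt
Leg 2: heading=184.5°, groundspeed=150.5 kt
Leg 3: heading=184.4°, groundspeed=150.5 kt
Leg 4: heading=187.2°, groundspeed=150.3 kt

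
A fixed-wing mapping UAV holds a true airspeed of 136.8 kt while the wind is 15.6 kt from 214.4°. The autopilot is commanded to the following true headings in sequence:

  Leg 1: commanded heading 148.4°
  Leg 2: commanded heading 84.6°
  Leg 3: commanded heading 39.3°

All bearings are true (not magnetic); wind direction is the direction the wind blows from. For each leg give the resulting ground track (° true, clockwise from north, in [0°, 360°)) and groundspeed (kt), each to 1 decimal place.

Leg 1: track=142.2°, groundspeed=131.2 kt
Leg 2: track=79.9°, groundspeed=147.3 kt
Leg 3: track=38.8°, groundspeed=152.3 kt

Leg 1: heading 148.4°; drift -6.2° → track 142.2°, groundspeed 131.2 kt
Leg 2: heading 84.6°; drift -4.7° → track 79.9°, groundspeed 147.3 kt
Leg 3: heading 39.3°; drift -0.5° → track 38.8°, groundspeed 152.3 kt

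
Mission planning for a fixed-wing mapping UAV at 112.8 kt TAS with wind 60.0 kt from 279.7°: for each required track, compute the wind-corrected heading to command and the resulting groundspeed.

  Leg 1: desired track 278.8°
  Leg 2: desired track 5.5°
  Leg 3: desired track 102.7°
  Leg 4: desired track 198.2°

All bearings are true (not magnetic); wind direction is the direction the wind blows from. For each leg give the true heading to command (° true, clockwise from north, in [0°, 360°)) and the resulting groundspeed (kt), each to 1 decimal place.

Leg 1: heading=279.3°, groundspeed=52.8 kt
Leg 2: heading=333.5°, groundspeed=91.2 kt
Leg 3: heading=104.3°, groundspeed=172.7 kt
Leg 4: heading=229.9°, groundspeed=87.1 kt

Leg 1: desired track 278.8°; wind correction +0.5° → command heading 279.3°, groundspeed 52.8 kt
Leg 2: desired track 5.5°; wind correction -32.0° → command heading 333.5°, groundspeed 91.2 kt
Leg 3: desired track 102.7°; wind correction +1.6° → command heading 104.3°, groundspeed 172.7 kt
Leg 4: desired track 198.2°; wind correction +31.7° → command heading 229.9°, groundspeed 87.1 kt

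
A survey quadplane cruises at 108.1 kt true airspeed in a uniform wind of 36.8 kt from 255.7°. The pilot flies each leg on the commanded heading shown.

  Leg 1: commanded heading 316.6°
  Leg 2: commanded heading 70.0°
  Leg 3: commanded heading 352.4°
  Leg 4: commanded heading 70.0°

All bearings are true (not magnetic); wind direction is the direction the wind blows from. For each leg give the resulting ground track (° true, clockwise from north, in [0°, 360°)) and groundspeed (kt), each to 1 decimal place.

Leg 1: heading 316.6°; drift +19.6° → track 336.2°, groundspeed 95.8 kt
Leg 2: heading 70.0°; drift +1.4° → track 71.4°, groundspeed 144.8 kt
Leg 3: heading 352.4°; drift +18.0° → track 10.4°, groundspeed 118.2 kt
Leg 4: heading 70.0°; drift +1.4° → track 71.4°, groundspeed 144.8 kt

Leg 1: track=336.2°, groundspeed=95.8 kt
Leg 2: track=71.4°, groundspeed=144.8 kt
Leg 3: track=10.4°, groundspeed=118.2 kt
Leg 4: track=71.4°, groundspeed=144.8 kt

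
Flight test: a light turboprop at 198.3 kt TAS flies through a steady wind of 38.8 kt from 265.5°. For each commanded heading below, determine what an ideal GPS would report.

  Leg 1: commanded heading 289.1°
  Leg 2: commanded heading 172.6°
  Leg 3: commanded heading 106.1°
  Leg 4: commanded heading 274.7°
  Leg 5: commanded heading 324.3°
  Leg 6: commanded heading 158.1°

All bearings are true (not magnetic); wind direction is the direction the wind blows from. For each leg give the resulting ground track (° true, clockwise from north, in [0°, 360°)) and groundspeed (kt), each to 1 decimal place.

Leg 1: track=294.6°, groundspeed=163.5 kt
Leg 2: track=161.6°, groundspeed=204.0 kt
Leg 3: track=102.8°, groundspeed=235.0 kt
Leg 4: track=276.9°, groundspeed=160.1 kt
Leg 5: track=334.8°, groundspeed=181.3 kt
Leg 6: track=148.1°, groundspeed=213.1 kt

Leg 1: heading 289.1°; drift +5.5° → track 294.6°, groundspeed 163.5 kt
Leg 2: heading 172.6°; drift -11.0° → track 161.6°, groundspeed 204.0 kt
Leg 3: heading 106.1°; drift -3.3° → track 102.8°, groundspeed 235.0 kt
Leg 4: heading 274.7°; drift +2.2° → track 276.9°, groundspeed 160.1 kt
Leg 5: heading 324.3°; drift +10.5° → track 334.8°, groundspeed 181.3 kt
Leg 6: heading 158.1°; drift -10.0° → track 148.1°, groundspeed 213.1 kt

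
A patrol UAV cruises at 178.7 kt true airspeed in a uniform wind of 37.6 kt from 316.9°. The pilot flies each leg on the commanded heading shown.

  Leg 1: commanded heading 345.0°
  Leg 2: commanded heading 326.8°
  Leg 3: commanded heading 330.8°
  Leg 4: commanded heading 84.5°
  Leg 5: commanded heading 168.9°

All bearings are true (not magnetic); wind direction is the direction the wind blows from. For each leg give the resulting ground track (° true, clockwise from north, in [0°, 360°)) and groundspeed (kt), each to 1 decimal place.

Leg 1: track=351.9°, groundspeed=146.6 kt
Leg 2: track=329.4°, groundspeed=141.8 kt
Leg 3: track=334.4°, groundspeed=142.5 kt
Leg 4: track=92.9°, groundspeed=203.8 kt
Leg 5: track=163.5°, groundspeed=211.5 kt

Leg 1: heading 345.0°; drift +6.9° → track 351.9°, groundspeed 146.6 kt
Leg 2: heading 326.8°; drift +2.6° → track 329.4°, groundspeed 141.8 kt
Leg 3: heading 330.8°; drift +3.6° → track 334.4°, groundspeed 142.5 kt
Leg 4: heading 84.5°; drift +8.4° → track 92.9°, groundspeed 203.8 kt
Leg 5: heading 168.9°; drift -5.4° → track 163.5°, groundspeed 211.5 kt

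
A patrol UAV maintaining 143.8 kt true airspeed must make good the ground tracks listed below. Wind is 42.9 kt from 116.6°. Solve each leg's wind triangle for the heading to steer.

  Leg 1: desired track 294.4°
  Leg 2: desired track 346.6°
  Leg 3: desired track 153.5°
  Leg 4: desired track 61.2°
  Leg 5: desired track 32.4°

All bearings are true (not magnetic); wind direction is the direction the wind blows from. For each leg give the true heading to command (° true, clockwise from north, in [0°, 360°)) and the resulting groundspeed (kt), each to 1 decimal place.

Leg 1: desired track 294.4°; wind correction -0.7° → command heading 293.7°, groundspeed 186.7 kt
Leg 2: desired track 346.6°; wind correction +13.2° → command heading 359.8°, groundspeed 167.6 kt
Leg 3: desired track 153.5°; wind correction -10.3° → command heading 143.2°, groundspeed 107.2 kt
Leg 4: desired track 61.2°; wind correction +14.2° → command heading 75.4°, groundspeed 115.0 kt
Leg 5: desired track 32.4°; wind correction +17.3° → command heading 49.7°, groundspeed 133.0 kt

Leg 1: heading=293.7°, groundspeed=186.7 kt
Leg 2: heading=359.8°, groundspeed=167.6 kt
Leg 3: heading=143.2°, groundspeed=107.2 kt
Leg 4: heading=75.4°, groundspeed=115.0 kt
Leg 5: heading=49.7°, groundspeed=133.0 kt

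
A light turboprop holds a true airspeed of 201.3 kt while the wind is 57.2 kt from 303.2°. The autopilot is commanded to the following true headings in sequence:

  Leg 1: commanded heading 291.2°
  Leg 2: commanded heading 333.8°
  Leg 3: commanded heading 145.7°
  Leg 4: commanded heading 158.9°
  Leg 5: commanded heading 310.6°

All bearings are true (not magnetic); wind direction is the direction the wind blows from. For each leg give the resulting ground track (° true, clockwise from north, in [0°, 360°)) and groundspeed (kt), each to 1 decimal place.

Leg 1: track=286.5°, groundspeed=145.8 kt
Leg 2: track=344.6°, groundspeed=154.8 kt
Leg 3: track=140.8°, groundspeed=255.1 kt
Leg 4: track=151.2°, groundspeed=250.0 kt
Leg 5: track=313.5°, groundspeed=144.8 kt

Leg 1: heading 291.2°; drift -4.7° → track 286.5°, groundspeed 145.8 kt
Leg 2: heading 333.8°; drift +10.8° → track 344.6°, groundspeed 154.8 kt
Leg 3: heading 145.7°; drift -4.9° → track 140.8°, groundspeed 255.1 kt
Leg 4: heading 158.9°; drift -7.7° → track 151.2°, groundspeed 250.0 kt
Leg 5: heading 310.6°; drift +2.9° → track 313.5°, groundspeed 144.8 kt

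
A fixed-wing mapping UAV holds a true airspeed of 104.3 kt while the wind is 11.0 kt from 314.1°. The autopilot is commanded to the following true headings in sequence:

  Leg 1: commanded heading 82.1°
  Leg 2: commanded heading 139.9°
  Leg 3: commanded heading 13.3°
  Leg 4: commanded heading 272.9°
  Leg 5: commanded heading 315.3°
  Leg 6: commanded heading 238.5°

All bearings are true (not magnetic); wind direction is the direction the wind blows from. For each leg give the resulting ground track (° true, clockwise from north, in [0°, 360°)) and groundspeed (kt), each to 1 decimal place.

Leg 1: heading 82.1°; drift +4.5° → track 86.6°, groundspeed 111.4 kt
Leg 2: heading 139.9°; drift -0.6° → track 139.3°, groundspeed 115.2 kt
Leg 3: heading 13.3°; drift +5.5° → track 18.8°, groundspeed 99.1 kt
Leg 4: heading 272.9°; drift -4.3° → track 268.6°, groundspeed 96.3 kt
Leg 5: heading 315.3°; drift +0.1° → track 315.4°, groundspeed 93.3 kt
Leg 6: heading 238.5°; drift -6.0° → track 232.5°, groundspeed 102.1 kt

Leg 1: track=86.6°, groundspeed=111.4 kt
Leg 2: track=139.3°, groundspeed=115.2 kt
Leg 3: track=18.8°, groundspeed=99.1 kt
Leg 4: track=268.6°, groundspeed=96.3 kt
Leg 5: track=315.4°, groundspeed=93.3 kt
Leg 6: track=232.5°, groundspeed=102.1 kt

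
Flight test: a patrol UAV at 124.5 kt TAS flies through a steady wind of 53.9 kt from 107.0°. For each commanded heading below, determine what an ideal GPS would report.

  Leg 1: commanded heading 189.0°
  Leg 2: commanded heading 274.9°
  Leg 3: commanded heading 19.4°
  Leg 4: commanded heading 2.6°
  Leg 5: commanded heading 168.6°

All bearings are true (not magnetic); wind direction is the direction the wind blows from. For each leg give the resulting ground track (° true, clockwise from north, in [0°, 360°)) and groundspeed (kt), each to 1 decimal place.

Leg 1: track=213.5°, groundspeed=128.6 kt
Leg 2: track=278.5°, groundspeed=177.6 kt
Leg 3: track=355.6°, groundspeed=133.6 kt
Leg 4: track=341.9°, groundspeed=147.5 kt
Leg 5: track=194.2°, groundspeed=109.6 kt

Leg 1: heading 189.0°; drift +24.5° → track 213.5°, groundspeed 128.6 kt
Leg 2: heading 274.9°; drift +3.6° → track 278.5°, groundspeed 177.6 kt
Leg 3: heading 19.4°; drift -23.8° → track 355.6°, groundspeed 133.6 kt
Leg 4: heading 2.6°; drift -20.7° → track 341.9°, groundspeed 147.5 kt
Leg 5: heading 168.6°; drift +25.6° → track 194.2°, groundspeed 109.6 kt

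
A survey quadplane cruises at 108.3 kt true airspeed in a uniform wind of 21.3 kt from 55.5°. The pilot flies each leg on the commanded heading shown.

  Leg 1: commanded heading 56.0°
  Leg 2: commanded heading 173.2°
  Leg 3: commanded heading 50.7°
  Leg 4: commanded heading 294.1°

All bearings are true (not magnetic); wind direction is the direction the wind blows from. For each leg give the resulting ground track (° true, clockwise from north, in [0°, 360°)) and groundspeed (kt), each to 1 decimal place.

Leg 1: heading 56.0°; drift +0.1° → track 56.1°, groundspeed 87.0 kt
Leg 2: heading 173.2°; drift +9.1° → track 182.3°, groundspeed 119.7 kt
Leg 3: heading 50.7°; drift -1.2° → track 49.5°, groundspeed 87.1 kt
Leg 4: heading 294.1°; drift -8.7° → track 285.4°, groundspeed 120.8 kt

Leg 1: track=56.1°, groundspeed=87.0 kt
Leg 2: track=182.3°, groundspeed=119.7 kt
Leg 3: track=49.5°, groundspeed=87.1 kt
Leg 4: track=285.4°, groundspeed=120.8 kt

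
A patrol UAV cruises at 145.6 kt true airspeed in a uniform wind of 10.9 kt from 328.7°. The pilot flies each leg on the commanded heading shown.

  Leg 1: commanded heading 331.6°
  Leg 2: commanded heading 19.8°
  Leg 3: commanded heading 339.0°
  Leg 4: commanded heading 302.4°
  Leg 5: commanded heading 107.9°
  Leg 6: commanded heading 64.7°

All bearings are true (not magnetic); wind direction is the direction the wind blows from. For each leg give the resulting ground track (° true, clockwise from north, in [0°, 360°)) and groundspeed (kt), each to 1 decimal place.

Leg 1: heading 331.6°; drift +0.2° → track 331.8°, groundspeed 134.7 kt
Leg 2: heading 19.8°; drift +3.5° → track 23.3°, groundspeed 139.0 kt
Leg 3: heading 339.0°; drift +0.8° → track 339.8°, groundspeed 134.9 kt
Leg 4: heading 302.4°; drift -2.0° → track 300.4°, groundspeed 135.9 kt
Leg 5: heading 107.9°; drift +2.7° → track 110.6°, groundspeed 154.0 kt
Leg 6: heading 64.7°; drift +4.2° → track 68.9°, groundspeed 147.1 kt

Leg 1: track=331.8°, groundspeed=134.7 kt
Leg 2: track=23.3°, groundspeed=139.0 kt
Leg 3: track=339.8°, groundspeed=134.9 kt
Leg 4: track=300.4°, groundspeed=135.9 kt
Leg 5: track=110.6°, groundspeed=154.0 kt
Leg 6: track=68.9°, groundspeed=147.1 kt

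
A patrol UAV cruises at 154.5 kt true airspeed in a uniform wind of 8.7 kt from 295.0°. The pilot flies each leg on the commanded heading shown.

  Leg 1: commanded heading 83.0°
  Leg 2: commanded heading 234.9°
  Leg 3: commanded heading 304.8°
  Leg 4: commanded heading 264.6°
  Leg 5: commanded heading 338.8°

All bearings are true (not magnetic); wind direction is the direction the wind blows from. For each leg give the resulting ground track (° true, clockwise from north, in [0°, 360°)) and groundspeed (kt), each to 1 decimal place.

Leg 1: track=84.6°, groundspeed=161.9 kt
Leg 2: track=232.0°, groundspeed=150.4 kt
Leg 3: track=305.4°, groundspeed=145.9 kt
Leg 4: track=262.9°, groundspeed=147.1 kt
Leg 5: track=341.1°, groundspeed=148.3 kt

Leg 1: heading 83.0°; drift +1.6° → track 84.6°, groundspeed 161.9 kt
Leg 2: heading 234.9°; drift -2.9° → track 232.0°, groundspeed 150.4 kt
Leg 3: heading 304.8°; drift +0.6° → track 305.4°, groundspeed 145.9 kt
Leg 4: heading 264.6°; drift -1.7° → track 262.9°, groundspeed 147.1 kt
Leg 5: heading 338.8°; drift +2.3° → track 341.1°, groundspeed 148.3 kt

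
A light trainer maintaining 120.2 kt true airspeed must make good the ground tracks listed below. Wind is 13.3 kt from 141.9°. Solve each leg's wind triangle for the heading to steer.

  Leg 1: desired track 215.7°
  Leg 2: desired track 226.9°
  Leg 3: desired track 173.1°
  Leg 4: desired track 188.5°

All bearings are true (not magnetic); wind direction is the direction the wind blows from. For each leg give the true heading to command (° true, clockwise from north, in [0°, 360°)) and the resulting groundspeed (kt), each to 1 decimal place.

Leg 1: desired track 215.7°; wind correction -6.1° → command heading 209.6°, groundspeed 115.8 kt
Leg 2: desired track 226.9°; wind correction -6.3° → command heading 220.6°, groundspeed 118.3 kt
Leg 3: desired track 173.1°; wind correction -3.3° → command heading 169.8°, groundspeed 108.6 kt
Leg 4: desired track 188.5°; wind correction -4.6° → command heading 183.9°, groundspeed 110.7 kt

Leg 1: heading=209.6°, groundspeed=115.8 kt
Leg 2: heading=220.6°, groundspeed=118.3 kt
Leg 3: heading=169.8°, groundspeed=108.6 kt
Leg 4: heading=183.9°, groundspeed=110.7 kt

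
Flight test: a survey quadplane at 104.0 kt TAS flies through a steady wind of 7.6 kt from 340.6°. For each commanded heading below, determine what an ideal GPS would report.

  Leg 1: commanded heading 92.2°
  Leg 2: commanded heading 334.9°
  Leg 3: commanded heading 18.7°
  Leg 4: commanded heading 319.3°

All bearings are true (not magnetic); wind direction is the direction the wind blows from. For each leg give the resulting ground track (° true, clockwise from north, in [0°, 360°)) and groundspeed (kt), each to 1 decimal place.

Leg 1: track=96.0°, groundspeed=107.0 kt
Leg 2: track=334.5°, groundspeed=96.4 kt
Leg 3: track=21.4°, groundspeed=98.1 kt
Leg 4: track=317.7°, groundspeed=97.0 kt

Leg 1: heading 92.2°; drift +3.8° → track 96.0°, groundspeed 107.0 kt
Leg 2: heading 334.9°; drift -0.4° → track 334.5°, groundspeed 96.4 kt
Leg 3: heading 18.7°; drift +2.7° → track 21.4°, groundspeed 98.1 kt
Leg 4: heading 319.3°; drift -1.6° → track 317.7°, groundspeed 97.0 kt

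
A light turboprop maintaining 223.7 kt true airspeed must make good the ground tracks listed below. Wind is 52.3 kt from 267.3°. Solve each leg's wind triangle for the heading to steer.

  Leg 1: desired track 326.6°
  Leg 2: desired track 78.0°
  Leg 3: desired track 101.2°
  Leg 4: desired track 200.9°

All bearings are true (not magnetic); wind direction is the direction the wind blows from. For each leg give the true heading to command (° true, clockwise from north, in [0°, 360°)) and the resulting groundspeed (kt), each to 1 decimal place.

Leg 1: desired track 326.6°; wind correction -11.6° → command heading 315.0°, groundspeed 192.4 kt
Leg 2: desired track 78.0°; wind correction -2.2° → command heading 75.8°, groundspeed 275.2 kt
Leg 3: desired track 101.2°; wind correction +3.2° → command heading 104.4°, groundspeed 274.1 kt
Leg 4: desired track 200.9°; wind correction +12.4° → command heading 213.3°, groundspeed 197.6 kt

Leg 1: heading=315.0°, groundspeed=192.4 kt
Leg 2: heading=75.8°, groundspeed=275.2 kt
Leg 3: heading=104.4°, groundspeed=274.1 kt
Leg 4: heading=213.3°, groundspeed=197.6 kt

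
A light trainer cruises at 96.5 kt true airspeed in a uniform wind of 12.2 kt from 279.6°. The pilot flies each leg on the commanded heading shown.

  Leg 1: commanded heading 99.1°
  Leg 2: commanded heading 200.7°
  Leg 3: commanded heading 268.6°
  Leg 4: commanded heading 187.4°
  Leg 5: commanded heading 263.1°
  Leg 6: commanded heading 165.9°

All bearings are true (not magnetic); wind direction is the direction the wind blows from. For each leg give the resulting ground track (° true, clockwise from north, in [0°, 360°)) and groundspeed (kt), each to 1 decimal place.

Leg 1: heading 99.1°; drift +0.1° → track 99.2°, groundspeed 108.7 kt
Leg 2: heading 200.7°; drift -7.2° → track 193.5°, groundspeed 94.9 kt
Leg 3: heading 268.6°; drift -1.6° → track 267.0°, groundspeed 84.6 kt
Leg 4: heading 187.4°; drift -7.2° → track 180.2°, groundspeed 97.7 kt
Leg 5: heading 263.1°; drift -2.3° → track 260.8°, groundspeed 84.9 kt
Leg 6: heading 165.9°; drift -6.3° → track 159.6°, groundspeed 102.0 kt

Leg 1: track=99.2°, groundspeed=108.7 kt
Leg 2: track=193.5°, groundspeed=94.9 kt
Leg 3: track=267.0°, groundspeed=84.6 kt
Leg 4: track=180.2°, groundspeed=97.7 kt
Leg 5: track=260.8°, groundspeed=84.9 kt
Leg 6: track=159.6°, groundspeed=102.0 kt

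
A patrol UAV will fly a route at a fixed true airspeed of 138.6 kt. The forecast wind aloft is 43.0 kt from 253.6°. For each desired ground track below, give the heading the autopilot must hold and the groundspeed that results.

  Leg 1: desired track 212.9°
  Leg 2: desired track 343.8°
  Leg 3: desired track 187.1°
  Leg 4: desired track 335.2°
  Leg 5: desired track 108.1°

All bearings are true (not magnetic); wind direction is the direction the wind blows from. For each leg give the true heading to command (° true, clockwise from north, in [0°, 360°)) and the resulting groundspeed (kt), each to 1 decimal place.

Leg 1: heading=224.6°, groundspeed=103.1 kt
Leg 2: heading=325.7°, groundspeed=131.9 kt
Leg 3: heading=203.6°, groundspeed=115.7 kt
Leg 4: heading=317.3°, groundspeed=125.6 kt
Leg 5: heading=118.2°, groundspeed=171.9 kt

Leg 1: desired track 212.9°; wind correction +11.7° → command heading 224.6°, groundspeed 103.1 kt
Leg 2: desired track 343.8°; wind correction -18.1° → command heading 325.7°, groundspeed 131.9 kt
Leg 3: desired track 187.1°; wind correction +16.5° → command heading 203.6°, groundspeed 115.7 kt
Leg 4: desired track 335.2°; wind correction -17.9° → command heading 317.3°, groundspeed 125.6 kt
Leg 5: desired track 108.1°; wind correction +10.1° → command heading 118.2°, groundspeed 171.9 kt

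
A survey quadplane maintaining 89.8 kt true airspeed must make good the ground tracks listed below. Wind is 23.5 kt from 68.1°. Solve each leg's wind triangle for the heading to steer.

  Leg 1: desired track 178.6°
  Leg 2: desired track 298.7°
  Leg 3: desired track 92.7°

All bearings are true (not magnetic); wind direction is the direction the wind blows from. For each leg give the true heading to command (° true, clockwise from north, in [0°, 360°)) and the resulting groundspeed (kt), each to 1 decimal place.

Leg 1: desired track 178.6°; wind correction -14.2° → command heading 164.4°, groundspeed 95.3 kt
Leg 2: desired track 298.7°; wind correction +11.7° → command heading 310.4°, groundspeed 102.9 kt
Leg 3: desired track 92.7°; wind correction -6.3° → command heading 86.4°, groundspeed 67.9 kt

Leg 1: heading=164.4°, groundspeed=95.3 kt
Leg 2: heading=310.4°, groundspeed=102.9 kt
Leg 3: heading=86.4°, groundspeed=67.9 kt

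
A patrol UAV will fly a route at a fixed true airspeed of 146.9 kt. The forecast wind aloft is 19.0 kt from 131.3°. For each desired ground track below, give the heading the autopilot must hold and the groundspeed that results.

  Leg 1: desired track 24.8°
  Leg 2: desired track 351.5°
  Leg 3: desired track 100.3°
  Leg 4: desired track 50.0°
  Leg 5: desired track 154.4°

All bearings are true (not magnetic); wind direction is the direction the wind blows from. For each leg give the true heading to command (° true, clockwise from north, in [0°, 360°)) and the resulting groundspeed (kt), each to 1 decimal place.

Leg 1: heading=31.9°, groundspeed=151.2 kt
Leg 2: heading=356.3°, groundspeed=160.9 kt
Leg 3: heading=104.1°, groundspeed=130.3 kt
Leg 4: heading=57.3°, groundspeed=142.8 kt
Leg 5: heading=151.5°, groundspeed=129.2 kt

Leg 1: desired track 24.8°; wind correction +7.1° → command heading 31.9°, groundspeed 151.2 kt
Leg 2: desired track 351.5°; wind correction +4.8° → command heading 356.3°, groundspeed 160.9 kt
Leg 3: desired track 100.3°; wind correction +3.8° → command heading 104.1°, groundspeed 130.3 kt
Leg 4: desired track 50.0°; wind correction +7.3° → command heading 57.3°, groundspeed 142.8 kt
Leg 5: desired track 154.4°; wind correction -2.9° → command heading 151.5°, groundspeed 129.2 kt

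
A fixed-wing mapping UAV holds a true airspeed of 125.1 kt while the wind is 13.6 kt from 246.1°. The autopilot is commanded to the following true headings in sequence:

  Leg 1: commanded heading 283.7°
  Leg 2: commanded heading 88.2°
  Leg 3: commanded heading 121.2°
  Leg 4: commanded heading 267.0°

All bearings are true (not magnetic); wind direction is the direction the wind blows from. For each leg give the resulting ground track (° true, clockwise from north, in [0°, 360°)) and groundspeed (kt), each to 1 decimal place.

Leg 1: track=287.9°, groundspeed=114.6 kt
Leg 2: track=86.1°, groundspeed=137.8 kt
Leg 3: track=116.4°, groundspeed=133.3 kt
Leg 4: track=269.5°, groundspeed=112.5 kt

Leg 1: heading 283.7°; drift +4.2° → track 287.9°, groundspeed 114.6 kt
Leg 2: heading 88.2°; drift -2.1° → track 86.1°, groundspeed 137.8 kt
Leg 3: heading 121.2°; drift -4.8° → track 116.4°, groundspeed 133.3 kt
Leg 4: heading 267.0°; drift +2.5° → track 269.5°, groundspeed 112.5 kt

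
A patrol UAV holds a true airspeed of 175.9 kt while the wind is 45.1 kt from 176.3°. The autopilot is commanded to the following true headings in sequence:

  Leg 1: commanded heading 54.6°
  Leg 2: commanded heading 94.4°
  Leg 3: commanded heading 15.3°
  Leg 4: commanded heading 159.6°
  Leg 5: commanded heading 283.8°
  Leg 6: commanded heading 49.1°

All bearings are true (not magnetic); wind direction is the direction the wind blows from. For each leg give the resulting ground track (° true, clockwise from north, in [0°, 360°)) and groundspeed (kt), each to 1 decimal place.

Leg 1: track=43.7°, groundspeed=203.3 kt
Leg 2: track=79.6°, groundspeed=175.3 kt
Leg 3: track=11.5°, groundspeed=219.0 kt
Leg 4: track=154.0°, groundspeed=133.3 kt
Leg 5: track=296.6°, groundspeed=194.3 kt
Leg 6: track=39.1°, groundspeed=206.3 kt

Leg 1: heading 54.6°; drift -10.9° → track 43.7°, groundspeed 203.3 kt
Leg 2: heading 94.4°; drift -14.8° → track 79.6°, groundspeed 175.3 kt
Leg 3: heading 15.3°; drift -3.8° → track 11.5°, groundspeed 219.0 kt
Leg 4: heading 159.6°; drift -5.6° → track 154.0°, groundspeed 133.3 kt
Leg 5: heading 283.8°; drift +12.8° → track 296.6°, groundspeed 194.3 kt
Leg 6: heading 49.1°; drift -10.0° → track 39.1°, groundspeed 206.3 kt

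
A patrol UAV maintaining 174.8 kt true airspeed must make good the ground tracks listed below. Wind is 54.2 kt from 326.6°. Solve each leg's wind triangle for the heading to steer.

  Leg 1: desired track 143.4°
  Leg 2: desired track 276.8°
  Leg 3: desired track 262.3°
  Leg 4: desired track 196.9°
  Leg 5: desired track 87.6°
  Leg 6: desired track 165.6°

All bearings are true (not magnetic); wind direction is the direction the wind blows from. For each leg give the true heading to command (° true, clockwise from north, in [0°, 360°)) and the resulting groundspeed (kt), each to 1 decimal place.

Leg 1: desired track 143.4°; wind correction -1.0° → command heading 142.4°, groundspeed 228.9 kt
Leg 2: desired track 276.8°; wind correction +13.7° → command heading 290.5°, groundspeed 134.8 kt
Leg 3: desired track 262.3°; wind correction +16.2° → command heading 278.5°, groundspeed 144.3 kt
Leg 4: desired track 196.9°; wind correction +13.8° → command heading 210.7°, groundspeed 204.4 kt
Leg 5: desired track 87.6°; wind correction -15.4° → command heading 72.2°, groundspeed 196.4 kt
Leg 6: desired track 165.6°; wind correction +5.8° → command heading 171.4°, groundspeed 225.2 kt

Leg 1: heading=142.4°, groundspeed=228.9 kt
Leg 2: heading=290.5°, groundspeed=134.8 kt
Leg 3: heading=278.5°, groundspeed=144.3 kt
Leg 4: heading=210.7°, groundspeed=204.4 kt
Leg 5: heading=72.2°, groundspeed=196.4 kt
Leg 6: heading=171.4°, groundspeed=225.2 kt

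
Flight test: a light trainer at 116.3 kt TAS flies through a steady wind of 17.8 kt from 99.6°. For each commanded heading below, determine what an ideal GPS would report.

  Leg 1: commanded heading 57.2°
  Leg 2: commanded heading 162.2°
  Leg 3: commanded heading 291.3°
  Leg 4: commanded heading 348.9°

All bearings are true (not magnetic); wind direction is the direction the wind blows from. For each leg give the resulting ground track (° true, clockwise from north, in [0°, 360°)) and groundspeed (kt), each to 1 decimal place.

Leg 1: track=50.6°, groundspeed=103.9 kt
Leg 2: track=170.5°, groundspeed=109.3 kt
Leg 3: track=289.8°, groundspeed=133.8 kt
Leg 4: track=341.2°, groundspeed=123.7 kt

Leg 1: heading 57.2°; drift -6.6° → track 50.6°, groundspeed 103.9 kt
Leg 2: heading 162.2°; drift +8.3° → track 170.5°, groundspeed 109.3 kt
Leg 3: heading 291.3°; drift -1.5° → track 289.8°, groundspeed 133.8 kt
Leg 4: heading 348.9°; drift -7.7° → track 341.2°, groundspeed 123.7 kt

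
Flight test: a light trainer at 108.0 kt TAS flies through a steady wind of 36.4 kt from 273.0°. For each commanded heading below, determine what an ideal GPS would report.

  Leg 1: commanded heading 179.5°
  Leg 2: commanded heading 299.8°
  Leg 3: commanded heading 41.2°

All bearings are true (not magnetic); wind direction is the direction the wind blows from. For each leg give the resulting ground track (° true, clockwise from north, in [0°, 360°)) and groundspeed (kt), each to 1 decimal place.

Leg 1: track=161.3°, groundspeed=116.1 kt
Leg 2: track=312.1°, groundspeed=77.3 kt
Leg 3: track=53.6°, groundspeed=133.6 kt

Leg 1: heading 179.5°; drift -18.2° → track 161.3°, groundspeed 116.1 kt
Leg 2: heading 299.8°; drift +12.3° → track 312.1°, groundspeed 77.3 kt
Leg 3: heading 41.2°; drift +12.4° → track 53.6°, groundspeed 133.6 kt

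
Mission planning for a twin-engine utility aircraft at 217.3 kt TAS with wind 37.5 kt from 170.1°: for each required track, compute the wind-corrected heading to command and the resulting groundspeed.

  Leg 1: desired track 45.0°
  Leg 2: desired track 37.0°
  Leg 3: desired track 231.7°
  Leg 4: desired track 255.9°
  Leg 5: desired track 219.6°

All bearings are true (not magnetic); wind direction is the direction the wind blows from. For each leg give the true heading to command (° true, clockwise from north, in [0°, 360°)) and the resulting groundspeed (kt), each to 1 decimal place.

Leg 1: heading=53.1°, groundspeed=236.7 kt
Leg 2: heading=44.2°, groundspeed=241.2 kt
Leg 3: heading=223.0°, groundspeed=196.9 kt
Leg 4: heading=246.0°, groundspeed=211.3 kt
Leg 5: heading=212.1°, groundspeed=191.1 kt

Leg 1: desired track 45.0°; wind correction +8.1° → command heading 53.1°, groundspeed 236.7 kt
Leg 2: desired track 37.0°; wind correction +7.2° → command heading 44.2°, groundspeed 241.2 kt
Leg 3: desired track 231.7°; wind correction -8.7° → command heading 223.0°, groundspeed 196.9 kt
Leg 4: desired track 255.9°; wind correction -9.9° → command heading 246.0°, groundspeed 211.3 kt
Leg 5: desired track 219.6°; wind correction -7.5° → command heading 212.1°, groundspeed 191.1 kt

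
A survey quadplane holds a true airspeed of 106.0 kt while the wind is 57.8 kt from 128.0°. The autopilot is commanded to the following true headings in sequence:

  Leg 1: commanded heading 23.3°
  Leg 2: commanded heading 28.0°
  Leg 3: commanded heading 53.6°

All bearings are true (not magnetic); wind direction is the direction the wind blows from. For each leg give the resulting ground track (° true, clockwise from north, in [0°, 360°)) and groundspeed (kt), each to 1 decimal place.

Leg 1: heading 23.3°; drift -24.9° → track 358.4°, groundspeed 133.0 kt
Leg 2: heading 28.0°; drift -26.1° → track 1.9°, groundspeed 129.2 kt
Leg 3: heading 53.6°; drift -31.6° → track 22.0°, groundspeed 106.2 kt

Leg 1: track=358.4°, groundspeed=133.0 kt
Leg 2: track=1.9°, groundspeed=129.2 kt
Leg 3: track=22.0°, groundspeed=106.2 kt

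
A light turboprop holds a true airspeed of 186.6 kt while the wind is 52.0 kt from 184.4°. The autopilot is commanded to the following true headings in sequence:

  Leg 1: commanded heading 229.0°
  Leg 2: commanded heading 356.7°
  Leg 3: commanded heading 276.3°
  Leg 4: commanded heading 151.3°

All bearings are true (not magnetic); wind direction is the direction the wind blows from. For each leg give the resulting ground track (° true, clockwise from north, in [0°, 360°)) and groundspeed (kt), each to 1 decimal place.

Leg 1: track=242.7°, groundspeed=154.0 kt
Leg 2: track=358.4°, groundspeed=238.2 kt
Leg 3: track=291.7°, groundspeed=195.4 kt
Leg 4: track=140.1°, groundspeed=145.8 kt

Leg 1: heading 229.0°; drift +13.7° → track 242.7°, groundspeed 154.0 kt
Leg 2: heading 356.7°; drift +1.7° → track 358.4°, groundspeed 238.2 kt
Leg 3: heading 276.3°; drift +15.4° → track 291.7°, groundspeed 195.4 kt
Leg 4: heading 151.3°; drift -11.2° → track 140.1°, groundspeed 145.8 kt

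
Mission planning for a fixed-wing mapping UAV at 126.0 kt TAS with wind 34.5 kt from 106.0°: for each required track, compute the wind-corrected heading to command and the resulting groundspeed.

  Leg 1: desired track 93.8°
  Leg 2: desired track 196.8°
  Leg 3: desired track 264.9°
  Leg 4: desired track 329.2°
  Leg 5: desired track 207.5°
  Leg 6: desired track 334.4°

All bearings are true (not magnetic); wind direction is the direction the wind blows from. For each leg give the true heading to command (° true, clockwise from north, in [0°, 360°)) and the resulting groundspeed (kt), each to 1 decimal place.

Leg 1: desired track 93.8°; wind correction +3.3° → command heading 97.1°, groundspeed 92.1 kt
Leg 2: desired track 196.8°; wind correction -15.9° → command heading 180.9°, groundspeed 121.7 kt
Leg 3: desired track 264.9°; wind correction -5.7° → command heading 259.2°, groundspeed 157.6 kt
Leg 4: desired track 329.2°; wind correction +10.8° → command heading 340.0°, groundspeed 148.9 kt
Leg 5: desired track 207.5°; wind correction -15.6° → command heading 191.9°, groundspeed 128.3 kt
Leg 6: desired track 334.4°; wind correction +11.8° → command heading 346.2°, groundspeed 146.2 kt

Leg 1: heading=97.1°, groundspeed=92.1 kt
Leg 2: heading=180.9°, groundspeed=121.7 kt
Leg 3: heading=259.2°, groundspeed=157.6 kt
Leg 4: heading=340.0°, groundspeed=148.9 kt
Leg 5: heading=191.9°, groundspeed=128.3 kt
Leg 6: heading=346.2°, groundspeed=146.2 kt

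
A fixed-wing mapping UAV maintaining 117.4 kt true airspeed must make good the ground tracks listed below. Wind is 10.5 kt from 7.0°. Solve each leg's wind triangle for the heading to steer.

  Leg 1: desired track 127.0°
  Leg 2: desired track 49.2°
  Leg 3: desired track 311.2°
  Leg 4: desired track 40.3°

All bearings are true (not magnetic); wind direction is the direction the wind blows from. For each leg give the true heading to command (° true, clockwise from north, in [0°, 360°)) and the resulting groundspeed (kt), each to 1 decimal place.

Leg 1: desired track 127.0°; wind correction -4.4° → command heading 122.6°, groundspeed 122.3 kt
Leg 2: desired track 49.2°; wind correction -3.4° → command heading 45.8°, groundspeed 109.4 kt
Leg 3: desired track 311.2°; wind correction +4.2° → command heading 315.4°, groundspeed 111.2 kt
Leg 4: desired track 40.3°; wind correction -2.8° → command heading 37.5°, groundspeed 108.5 kt

Leg 1: heading=122.6°, groundspeed=122.3 kt
Leg 2: heading=45.8°, groundspeed=109.4 kt
Leg 3: heading=315.4°, groundspeed=111.2 kt
Leg 4: heading=37.5°, groundspeed=108.5 kt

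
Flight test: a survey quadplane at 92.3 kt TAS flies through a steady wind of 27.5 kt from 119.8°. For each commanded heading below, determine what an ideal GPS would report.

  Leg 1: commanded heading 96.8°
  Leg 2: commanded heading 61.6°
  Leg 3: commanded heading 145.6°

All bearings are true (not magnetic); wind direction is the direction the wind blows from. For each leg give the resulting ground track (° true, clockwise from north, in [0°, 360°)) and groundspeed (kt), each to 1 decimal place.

Leg 1: heading 96.8°; drift -9.1° → track 87.7°, groundspeed 67.8 kt
Leg 2: heading 61.6°; drift -16.7° → track 44.9°, groundspeed 81.2 kt
Leg 3: heading 145.6°; drift +10.0° → track 155.6°, groundspeed 68.6 kt

Leg 1: track=87.7°, groundspeed=67.8 kt
Leg 2: track=44.9°, groundspeed=81.2 kt
Leg 3: track=155.6°, groundspeed=68.6 kt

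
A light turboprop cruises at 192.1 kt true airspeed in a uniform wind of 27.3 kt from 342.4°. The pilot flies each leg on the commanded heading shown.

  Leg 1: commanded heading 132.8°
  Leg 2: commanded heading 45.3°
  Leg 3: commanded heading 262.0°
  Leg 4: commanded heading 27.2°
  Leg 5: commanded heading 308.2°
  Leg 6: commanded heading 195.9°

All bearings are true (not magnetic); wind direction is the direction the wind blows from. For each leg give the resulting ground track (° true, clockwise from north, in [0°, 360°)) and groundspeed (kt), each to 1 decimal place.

Leg 1: track=136.4°, groundspeed=216.3 kt
Leg 2: track=53.0°, groundspeed=181.3 kt
Leg 3: track=253.8°, groundspeed=189.5 kt
Leg 4: track=33.6°, groundspeed=173.8 kt
Leg 5: track=303.0°, groundspeed=170.2 kt
Leg 6: track=191.9°, groundspeed=215.4 kt

Leg 1: heading 132.8°; drift +3.6° → track 136.4°, groundspeed 216.3 kt
Leg 2: heading 45.3°; drift +7.7° → track 53.0°, groundspeed 181.3 kt
Leg 3: heading 262.0°; drift -8.2° → track 253.8°, groundspeed 189.5 kt
Leg 4: heading 27.2°; drift +6.4° → track 33.6°, groundspeed 173.8 kt
Leg 5: heading 308.2°; drift -5.2° → track 303.0°, groundspeed 170.2 kt
Leg 6: heading 195.9°; drift -4.0° → track 191.9°, groundspeed 215.4 kt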